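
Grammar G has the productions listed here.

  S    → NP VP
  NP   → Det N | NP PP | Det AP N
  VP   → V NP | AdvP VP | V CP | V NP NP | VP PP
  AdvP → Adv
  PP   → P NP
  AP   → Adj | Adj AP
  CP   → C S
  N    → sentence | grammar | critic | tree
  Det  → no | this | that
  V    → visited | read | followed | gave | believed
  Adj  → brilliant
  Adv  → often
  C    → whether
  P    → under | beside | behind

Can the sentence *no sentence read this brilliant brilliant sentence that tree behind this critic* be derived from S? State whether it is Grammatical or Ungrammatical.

S
  NP
    Det: no
    N: sentence
  VP
    V: read
    NP
      Det: this
      AP
        Adj: brilliant
        AP
          Adj: brilliant
      N: sentence
    NP
      NP
        Det: that
        N: tree
      PP
        P: behind
        NP
          Det: this
          N: critic
Every word is introduced by a lexical rule and the phrasal rules combine the resulting categories into a single S.

Grammatical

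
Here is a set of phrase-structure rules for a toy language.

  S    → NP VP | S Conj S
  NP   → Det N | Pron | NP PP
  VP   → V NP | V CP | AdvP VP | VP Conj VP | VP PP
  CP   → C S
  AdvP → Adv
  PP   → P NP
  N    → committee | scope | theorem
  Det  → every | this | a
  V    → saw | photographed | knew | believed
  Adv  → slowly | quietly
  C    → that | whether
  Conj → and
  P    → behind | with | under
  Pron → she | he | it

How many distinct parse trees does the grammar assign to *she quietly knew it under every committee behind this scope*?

9

Two of the 9 distinct bracketings:
[S [NP [Pron she]] [VP [AdvP [Adv quietly]] [VP [V knew] [NP [NP [Pron it]] [PP [P under] [NP [NP [Det every] [N committee]] [PP [P behind] [NP [Det this] [N scope]]]]]]]]]
[S [NP [Pron she]] [VP [AdvP [Adv quietly]] [VP [V knew] [NP [NP [NP [Pron it]] [PP [P under] [NP [Det every] [N committee]]]] [PP [P behind] [NP [Det this] [N scope]]]]]]]
The trees differ in how a recursive rule is bracketed over the same span.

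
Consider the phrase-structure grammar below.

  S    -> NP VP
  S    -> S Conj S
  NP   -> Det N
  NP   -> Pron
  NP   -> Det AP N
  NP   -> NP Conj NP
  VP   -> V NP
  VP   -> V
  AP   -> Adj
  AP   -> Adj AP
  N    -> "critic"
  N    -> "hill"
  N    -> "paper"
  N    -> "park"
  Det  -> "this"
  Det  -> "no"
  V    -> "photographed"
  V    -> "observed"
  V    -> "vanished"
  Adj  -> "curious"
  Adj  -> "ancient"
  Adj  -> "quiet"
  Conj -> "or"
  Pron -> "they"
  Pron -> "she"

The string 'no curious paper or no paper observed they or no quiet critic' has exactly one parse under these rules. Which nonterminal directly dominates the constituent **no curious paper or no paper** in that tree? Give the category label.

S
  NP
    NP
      Det: no
      AP
        Adj: curious
      N: paper
    Conj: or
    NP
      Det: no
      N: paper
  VP
    V: observed
    NP
      NP
        Pron: they
      Conj: or
      NP
        Det: no
        AP
          Adj: quiet
        N: critic
The span 'no curious paper or no paper' is the NP node built by NP → NP Conj NP.
Its mother is the S built by S → NP VP.

S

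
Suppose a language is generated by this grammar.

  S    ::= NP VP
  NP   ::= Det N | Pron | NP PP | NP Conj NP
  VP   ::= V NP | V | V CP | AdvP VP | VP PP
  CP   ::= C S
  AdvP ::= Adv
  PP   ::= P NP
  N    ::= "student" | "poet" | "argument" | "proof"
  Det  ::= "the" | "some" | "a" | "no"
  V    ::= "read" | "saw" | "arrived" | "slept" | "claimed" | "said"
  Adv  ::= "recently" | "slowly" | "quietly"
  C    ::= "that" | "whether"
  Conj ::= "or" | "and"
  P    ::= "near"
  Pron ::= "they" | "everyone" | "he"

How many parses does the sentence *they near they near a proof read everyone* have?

2

The two bracketings:
[S [NP [NP [Pron they]] [PP [P near] [NP [NP [Pron they]] [PP [P near] [NP [Det a] [N proof]]]]]] [VP [V read] [NP [Pron everyone]]]]
[S [NP [NP [NP [Pron they]] [PP [P near] [NP [Pron they]]]] [PP [P near] [NP [Det a] [N proof]]]] [VP [V read] [NP [Pron everyone]]]]
The trees differ in how a recursive rule is bracketed over the same span.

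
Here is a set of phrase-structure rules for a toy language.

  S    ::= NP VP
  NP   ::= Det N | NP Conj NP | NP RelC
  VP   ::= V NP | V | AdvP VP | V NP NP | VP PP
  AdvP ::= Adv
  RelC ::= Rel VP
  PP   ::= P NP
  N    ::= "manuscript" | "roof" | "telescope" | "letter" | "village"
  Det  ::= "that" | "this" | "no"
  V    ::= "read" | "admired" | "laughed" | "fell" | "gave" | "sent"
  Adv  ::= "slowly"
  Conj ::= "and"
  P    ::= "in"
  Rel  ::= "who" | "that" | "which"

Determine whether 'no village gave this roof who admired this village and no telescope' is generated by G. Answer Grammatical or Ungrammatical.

[S [NP [Det no] [N village]] [VP [V gave] [NP [NP [NP [Det this] [N roof]] [RelC [Rel who] [VP [V admired] [NP [Det this] [N village]]]]] [Conj and] [NP [Det no] [N telescope]]]]]
Each bracket corresponds to one application of a listed rule, so the string is derivable from S.

Grammatical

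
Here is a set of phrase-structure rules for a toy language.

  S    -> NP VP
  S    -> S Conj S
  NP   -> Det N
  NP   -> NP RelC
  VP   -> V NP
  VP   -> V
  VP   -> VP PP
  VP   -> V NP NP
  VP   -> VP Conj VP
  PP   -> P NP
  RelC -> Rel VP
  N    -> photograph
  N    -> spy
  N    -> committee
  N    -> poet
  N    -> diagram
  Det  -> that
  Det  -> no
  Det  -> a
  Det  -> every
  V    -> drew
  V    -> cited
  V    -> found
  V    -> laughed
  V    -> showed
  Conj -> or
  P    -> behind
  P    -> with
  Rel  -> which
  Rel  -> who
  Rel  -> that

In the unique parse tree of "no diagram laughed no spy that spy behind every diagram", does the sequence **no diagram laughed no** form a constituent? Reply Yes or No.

[S [NP [Det no] [N diagram]] [VP [VP [V laughed] [NP [Det no] [N spy]] [NP [Det that] [N spy]]] [PP [P behind] [NP [Det every] [N diagram]]]]]
The smallest constituent containing 'no diagram laughed no' is the S spanning 'no diagram laughed no spy that spy behind every diagram'; no single node in the tree dominates exactly the given words.

No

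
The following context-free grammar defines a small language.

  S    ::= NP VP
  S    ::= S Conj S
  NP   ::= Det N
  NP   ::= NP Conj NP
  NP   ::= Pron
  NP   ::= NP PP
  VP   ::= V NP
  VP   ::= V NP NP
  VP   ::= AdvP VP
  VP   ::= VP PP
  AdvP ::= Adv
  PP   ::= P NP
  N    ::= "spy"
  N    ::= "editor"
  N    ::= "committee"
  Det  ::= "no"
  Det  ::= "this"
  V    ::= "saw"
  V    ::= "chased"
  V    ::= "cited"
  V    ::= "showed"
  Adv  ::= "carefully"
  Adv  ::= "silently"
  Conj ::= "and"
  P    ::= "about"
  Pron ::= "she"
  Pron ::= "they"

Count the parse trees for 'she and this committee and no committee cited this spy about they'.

Two of the 4 distinct bracketings:
[S [NP [NP [Pron she]] [Conj and] [NP [NP [Det this] [N committee]] [Conj and] [NP [Det no] [N committee]]]] [VP [V cited] [NP [NP [Det this] [N spy]] [PP [P about] [NP [Pron they]]]]]]
[S [NP [NP [Pron she]] [Conj and] [NP [NP [Det this] [N committee]] [Conj and] [NP [Det no] [N committee]]]] [VP [VP [V cited] [NP [Det this] [N spy]]] [PP [P about] [NP [Pron they]]]]]
The difference turns on whether NP → NP PP is used at the relevant span, versus an alternative expansion of NP.

4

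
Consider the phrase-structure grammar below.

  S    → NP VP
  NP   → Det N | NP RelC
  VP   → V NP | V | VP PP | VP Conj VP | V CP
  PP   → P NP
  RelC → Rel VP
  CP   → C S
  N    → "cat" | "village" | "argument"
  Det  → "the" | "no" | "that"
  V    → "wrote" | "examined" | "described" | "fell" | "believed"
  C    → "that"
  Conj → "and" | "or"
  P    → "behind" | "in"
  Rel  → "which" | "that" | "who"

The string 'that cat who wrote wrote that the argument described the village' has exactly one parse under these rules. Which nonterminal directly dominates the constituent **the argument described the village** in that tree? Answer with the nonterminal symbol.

CP

S
  NP
    NP
      Det: that
      N: cat
    RelC
      Rel: who
      VP
        V: wrote
  VP
    V: wrote
    CP
      C: that
      S
        NP
          Det: the
          N: argument
        VP
          V: described
          NP
            Det: the
            N: village
The span 'the argument described the village' is the S node built by S → NP VP.
Its mother is the CP built by CP → C S.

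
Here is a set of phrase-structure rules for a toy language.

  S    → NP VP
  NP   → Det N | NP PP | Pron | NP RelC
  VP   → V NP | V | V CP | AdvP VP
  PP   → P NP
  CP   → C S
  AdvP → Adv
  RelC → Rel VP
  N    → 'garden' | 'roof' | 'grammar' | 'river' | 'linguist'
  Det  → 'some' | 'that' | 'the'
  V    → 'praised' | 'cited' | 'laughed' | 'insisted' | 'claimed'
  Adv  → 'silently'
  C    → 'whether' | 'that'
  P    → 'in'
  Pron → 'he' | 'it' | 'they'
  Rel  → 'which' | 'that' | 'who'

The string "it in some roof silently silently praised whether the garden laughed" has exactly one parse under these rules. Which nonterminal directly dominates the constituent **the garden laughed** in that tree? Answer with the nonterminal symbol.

S
  NP
    NP
      Pron: it
    PP
      P: in
      NP
        Det: some
        N: roof
  VP
    AdvP
      Adv: silently
    VP
      AdvP
        Adv: silently
      VP
        V: praised
        CP
          C: whether
          S
            NP
              Det: the
              N: garden
            VP
              V: laughed
The span 'the garden laughed' is the S node built by S → NP VP.
Its mother is the CP built by CP → C S.

CP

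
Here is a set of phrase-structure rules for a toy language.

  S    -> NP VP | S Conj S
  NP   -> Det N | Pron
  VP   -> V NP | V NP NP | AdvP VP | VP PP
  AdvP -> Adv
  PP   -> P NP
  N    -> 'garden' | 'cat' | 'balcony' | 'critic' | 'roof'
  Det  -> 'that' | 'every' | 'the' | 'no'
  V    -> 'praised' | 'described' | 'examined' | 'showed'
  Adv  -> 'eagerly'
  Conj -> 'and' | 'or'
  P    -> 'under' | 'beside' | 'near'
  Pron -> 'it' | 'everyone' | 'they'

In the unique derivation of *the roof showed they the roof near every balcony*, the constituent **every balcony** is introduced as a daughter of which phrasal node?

S
  NP
    Det: the
    N: roof
  VP
    VP
      V: showed
      NP
        Pron: they
      NP
        Det: the
        N: roof
    PP
      P: near
      NP
        Det: every
        N: balcony
The span 'every balcony' is the NP node built by NP → Det N.
Its mother is the PP built by PP → P NP.

PP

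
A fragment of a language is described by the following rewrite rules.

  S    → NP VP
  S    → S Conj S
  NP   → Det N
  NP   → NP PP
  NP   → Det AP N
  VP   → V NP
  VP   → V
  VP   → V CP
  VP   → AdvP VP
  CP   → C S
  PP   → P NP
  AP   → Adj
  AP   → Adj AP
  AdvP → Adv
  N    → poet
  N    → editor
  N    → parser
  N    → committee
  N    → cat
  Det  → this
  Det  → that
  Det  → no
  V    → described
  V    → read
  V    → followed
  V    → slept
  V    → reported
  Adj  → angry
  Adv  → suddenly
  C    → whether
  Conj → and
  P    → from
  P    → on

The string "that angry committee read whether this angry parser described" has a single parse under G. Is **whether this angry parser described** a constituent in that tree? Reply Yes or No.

[S [NP [Det that] [AP [Adj angry]] [N committee]] [VP [V read] [CP [C whether] [S [NP [Det this] [AP [Adj angry]] [N parser]] [VP [V described]]]]]]
The words 'whether this angry parser described' are exhaustively dominated by a single CP node (built by CP → C S), so they form a constituent.

Yes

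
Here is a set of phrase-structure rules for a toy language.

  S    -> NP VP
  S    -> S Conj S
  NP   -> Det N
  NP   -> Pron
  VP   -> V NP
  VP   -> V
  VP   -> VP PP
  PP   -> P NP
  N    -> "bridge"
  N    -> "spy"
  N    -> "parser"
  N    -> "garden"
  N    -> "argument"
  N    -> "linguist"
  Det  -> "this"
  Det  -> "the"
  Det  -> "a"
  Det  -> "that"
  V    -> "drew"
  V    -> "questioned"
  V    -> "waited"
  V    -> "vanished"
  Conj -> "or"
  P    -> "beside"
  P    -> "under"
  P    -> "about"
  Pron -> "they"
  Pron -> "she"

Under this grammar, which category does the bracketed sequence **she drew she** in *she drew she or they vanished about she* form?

S

S
  S
    NP
      Pron: she
    VP
      V: drew
      NP
        Pron: she
  Conj: or
  S
    NP
      Pron: they
    VP
      VP
        V: vanished
      PP
        P: about
        NP
          Pron: she
The span 'she drew she' is the S node built by S → NP VP.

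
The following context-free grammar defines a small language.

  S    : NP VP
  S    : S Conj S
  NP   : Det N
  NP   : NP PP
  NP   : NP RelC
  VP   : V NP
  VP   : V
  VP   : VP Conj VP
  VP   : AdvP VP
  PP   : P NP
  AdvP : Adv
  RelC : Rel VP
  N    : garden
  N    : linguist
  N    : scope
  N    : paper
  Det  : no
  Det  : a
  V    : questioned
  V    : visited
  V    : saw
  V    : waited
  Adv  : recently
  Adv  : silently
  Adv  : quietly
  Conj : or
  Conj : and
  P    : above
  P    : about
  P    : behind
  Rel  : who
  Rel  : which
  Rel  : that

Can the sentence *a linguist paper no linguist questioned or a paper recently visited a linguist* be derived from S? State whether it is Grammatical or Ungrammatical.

Ungrammatical

An N word can never sit immediately before an N word in any string this grammar generates, so the substring 'linguist paper' rules out a derivation.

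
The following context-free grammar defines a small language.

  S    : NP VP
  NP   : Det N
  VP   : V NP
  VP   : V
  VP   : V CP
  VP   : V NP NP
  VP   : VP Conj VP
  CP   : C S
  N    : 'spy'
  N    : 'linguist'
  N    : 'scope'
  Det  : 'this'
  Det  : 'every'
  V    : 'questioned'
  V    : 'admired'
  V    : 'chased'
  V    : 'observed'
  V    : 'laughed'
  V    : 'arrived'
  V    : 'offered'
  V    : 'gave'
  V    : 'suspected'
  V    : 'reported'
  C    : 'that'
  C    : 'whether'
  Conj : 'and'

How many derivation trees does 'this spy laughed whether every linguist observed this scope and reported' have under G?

The two bracketings:
[S [NP [Det this] [N spy]] [VP [V laughed] [CP [C whether] [S [NP [Det every] [N linguist]] [VP [VP [V observed] [NP [Det this] [N scope]]] [Conj and] [VP [V reported]]]]]]]
[S [NP [Det this] [N spy]] [VP [VP [V laughed] [CP [C whether] [S [NP [Det every] [N linguist]] [VP [V observed] [NP [Det this] [N scope]]]]]] [Conj and] [VP [V reported]]]]
The trees differ in how a recursive rule is bracketed over the same span.

2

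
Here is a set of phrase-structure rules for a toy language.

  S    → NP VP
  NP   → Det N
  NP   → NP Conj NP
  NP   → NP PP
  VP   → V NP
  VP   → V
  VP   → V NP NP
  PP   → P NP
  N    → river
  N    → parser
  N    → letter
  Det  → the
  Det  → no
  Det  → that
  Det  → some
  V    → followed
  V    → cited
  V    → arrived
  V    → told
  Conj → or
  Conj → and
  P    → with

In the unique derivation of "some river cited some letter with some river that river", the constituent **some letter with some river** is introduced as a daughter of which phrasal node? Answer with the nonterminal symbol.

S
  NP
    Det: some
    N: river
  VP
    V: cited
    NP
      NP
        Det: some
        N: letter
      PP
        P: with
        NP
          Det: some
          N: river
    NP
      Det: that
      N: river
The span 'some letter with some river' is the NP node built by NP → NP PP.
Its mother is the VP built by VP → V NP NP.

VP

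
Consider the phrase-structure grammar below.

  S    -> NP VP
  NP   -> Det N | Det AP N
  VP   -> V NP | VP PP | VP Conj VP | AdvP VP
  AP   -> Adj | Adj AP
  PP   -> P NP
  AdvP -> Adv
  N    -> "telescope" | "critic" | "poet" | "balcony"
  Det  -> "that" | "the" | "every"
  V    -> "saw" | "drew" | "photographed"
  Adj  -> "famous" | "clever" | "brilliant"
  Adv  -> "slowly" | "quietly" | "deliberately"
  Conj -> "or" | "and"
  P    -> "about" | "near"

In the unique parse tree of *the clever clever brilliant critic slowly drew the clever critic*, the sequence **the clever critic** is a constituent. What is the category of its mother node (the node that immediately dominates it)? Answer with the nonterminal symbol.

[S [NP [Det the] [AP [Adj clever] [AP [Adj clever] [AP [Adj brilliant]]]] [N critic]] [VP [AdvP [Adv slowly]] [VP [V drew] [NP [Det the] [AP [Adj clever]] [N critic]]]]]
The span 'the clever critic' is the NP node built by NP → Det AP N.
Its mother is the VP built by VP → V NP.

VP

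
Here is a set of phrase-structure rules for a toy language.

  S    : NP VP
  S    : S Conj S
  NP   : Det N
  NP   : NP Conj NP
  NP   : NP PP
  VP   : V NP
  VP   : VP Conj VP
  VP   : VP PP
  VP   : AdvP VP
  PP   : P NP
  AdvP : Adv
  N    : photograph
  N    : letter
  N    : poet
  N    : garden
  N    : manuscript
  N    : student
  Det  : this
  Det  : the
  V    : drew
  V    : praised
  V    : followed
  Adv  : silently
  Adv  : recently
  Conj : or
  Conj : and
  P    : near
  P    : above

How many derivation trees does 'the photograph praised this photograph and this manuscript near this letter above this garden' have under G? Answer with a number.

Two of the 9 distinct bracketings:
[S [NP [Det the] [N photograph]] [VP [V praised] [NP [NP [Det this] [N photograph]] [Conj and] [NP [NP [Det this] [N manuscript]] [PP [P near] [NP [NP [Det this] [N letter]] [PP [P above] [NP [Det this] [N garden]]]]]]]]]
[S [NP [Det the] [N photograph]] [VP [V praised] [NP [NP [Det this] [N photograph]] [Conj and] [NP [NP [NP [Det this] [N manuscript]] [PP [P near] [NP [Det this] [N letter]]]] [PP [P above] [NP [Det this] [N garden]]]]]]]
The trees differ in how a recursive rule is bracketed over the same span.

9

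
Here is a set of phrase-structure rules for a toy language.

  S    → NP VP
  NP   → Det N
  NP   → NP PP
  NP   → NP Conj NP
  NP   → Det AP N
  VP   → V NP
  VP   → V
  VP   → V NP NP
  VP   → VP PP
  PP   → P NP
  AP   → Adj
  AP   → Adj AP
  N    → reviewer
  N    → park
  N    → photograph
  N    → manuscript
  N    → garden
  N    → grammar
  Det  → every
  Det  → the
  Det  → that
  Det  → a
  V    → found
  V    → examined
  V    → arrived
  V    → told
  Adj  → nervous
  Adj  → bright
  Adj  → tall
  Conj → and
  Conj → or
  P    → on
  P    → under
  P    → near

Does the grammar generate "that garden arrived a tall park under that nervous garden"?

Grammatical

S
  NP
    Det: that
    N: garden
  VP
    V: arrived
    NP
      NP
        Det: a
        AP
          Adj: tall
        N: park
      PP
        P: under
        NP
          Det: that
          AP
            Adj: nervous
          N: garden
The bracketing above is licensed at every node by one of the given productions, with S at the root.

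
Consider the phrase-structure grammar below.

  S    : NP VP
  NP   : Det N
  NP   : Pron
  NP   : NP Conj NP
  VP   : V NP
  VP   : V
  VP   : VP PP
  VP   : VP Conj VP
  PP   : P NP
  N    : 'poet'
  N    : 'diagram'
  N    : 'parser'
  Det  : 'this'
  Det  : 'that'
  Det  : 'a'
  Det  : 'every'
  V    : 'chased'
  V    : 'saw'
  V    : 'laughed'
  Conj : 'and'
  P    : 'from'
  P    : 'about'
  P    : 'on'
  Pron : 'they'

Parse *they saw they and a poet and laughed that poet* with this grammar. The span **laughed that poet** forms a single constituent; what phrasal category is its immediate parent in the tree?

S
  NP
    Pron: they
  VP
    VP
      V: saw
      NP
        NP
          Pron: they
        Conj: and
        NP
          Det: a
          N: poet
    Conj: and
    VP
      V: laughed
      NP
        Det: that
        N: poet
The span 'laughed that poet' is the VP node built by VP → V NP.
Its mother is the VP built by VP → VP Conj VP.

VP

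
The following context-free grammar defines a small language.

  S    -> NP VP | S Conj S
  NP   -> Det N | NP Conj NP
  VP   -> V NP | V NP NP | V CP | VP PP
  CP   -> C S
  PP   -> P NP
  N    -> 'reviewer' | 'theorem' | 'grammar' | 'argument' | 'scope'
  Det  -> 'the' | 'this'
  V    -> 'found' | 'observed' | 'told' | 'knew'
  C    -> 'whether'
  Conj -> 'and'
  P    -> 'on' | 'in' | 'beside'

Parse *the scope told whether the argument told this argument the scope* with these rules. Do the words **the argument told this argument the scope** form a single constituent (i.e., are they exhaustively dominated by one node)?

[S [NP [Det the] [N scope]] [VP [V told] [CP [C whether] [S [NP [Det the] [N argument]] [VP [V told] [NP [Det this] [N argument]] [NP [Det the] [N scope]]]]]]]
The words 'the argument told this argument the scope' are exhaustively dominated by a single S node (built by S → NP VP), so they form a constituent.

Yes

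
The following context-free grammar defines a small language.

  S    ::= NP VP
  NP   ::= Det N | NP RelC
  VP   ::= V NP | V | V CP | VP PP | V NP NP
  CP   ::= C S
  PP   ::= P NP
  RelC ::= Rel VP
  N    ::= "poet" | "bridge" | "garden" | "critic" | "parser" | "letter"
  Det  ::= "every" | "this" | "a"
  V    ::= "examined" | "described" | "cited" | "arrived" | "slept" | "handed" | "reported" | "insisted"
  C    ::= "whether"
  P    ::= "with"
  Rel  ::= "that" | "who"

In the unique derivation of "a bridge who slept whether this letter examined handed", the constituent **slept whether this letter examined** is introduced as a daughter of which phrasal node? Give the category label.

RelC

S
  NP
    NP
      Det: a
      N: bridge
    RelC
      Rel: who
      VP
        V: slept
        CP
          C: whether
          S
            NP
              Det: this
              N: letter
            VP
              V: examined
  VP
    V: handed
The span 'slept whether this letter examined' is the VP node built by VP → V CP.
Its mother is the RelC built by RelC → Rel VP.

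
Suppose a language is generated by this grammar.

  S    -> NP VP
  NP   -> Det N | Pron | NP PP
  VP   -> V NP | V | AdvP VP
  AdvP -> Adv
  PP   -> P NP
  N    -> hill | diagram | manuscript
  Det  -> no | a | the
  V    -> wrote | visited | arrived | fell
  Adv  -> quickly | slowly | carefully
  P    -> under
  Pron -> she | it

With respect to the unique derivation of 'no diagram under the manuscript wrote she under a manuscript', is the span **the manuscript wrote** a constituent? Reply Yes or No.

No

[S [NP [NP [Det no] [N diagram]] [PP [P under] [NP [Det the] [N manuscript]]]] [VP [V wrote] [NP [NP [Pron she]] [PP [P under] [NP [Det a] [N manuscript]]]]]]
The smallest constituent containing 'the manuscript wrote' is the S spanning 'no diagram under the manuscript wrote she under a manuscript'; no single node in the tree dominates exactly the given words.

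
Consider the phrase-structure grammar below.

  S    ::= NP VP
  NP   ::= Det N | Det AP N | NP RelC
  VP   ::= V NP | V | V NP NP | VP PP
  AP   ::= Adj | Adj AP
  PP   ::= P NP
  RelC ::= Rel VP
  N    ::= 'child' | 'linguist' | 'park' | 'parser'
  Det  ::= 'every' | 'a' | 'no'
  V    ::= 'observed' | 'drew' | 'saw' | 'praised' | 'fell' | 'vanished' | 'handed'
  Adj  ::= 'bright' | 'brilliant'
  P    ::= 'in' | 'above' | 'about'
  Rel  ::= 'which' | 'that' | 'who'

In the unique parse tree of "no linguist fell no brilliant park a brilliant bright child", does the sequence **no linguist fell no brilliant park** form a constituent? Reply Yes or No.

No

[S [NP [Det no] [N linguist]] [VP [V fell] [NP [Det no] [AP [Adj brilliant]] [N park]] [NP [Det a] [AP [Adj brilliant] [AP [Adj bright]]] [N child]]]]
The smallest constituent containing 'no linguist fell no brilliant park' is the S spanning 'no linguist fell no brilliant park a brilliant bright child'; no single node in the tree dominates exactly the given words.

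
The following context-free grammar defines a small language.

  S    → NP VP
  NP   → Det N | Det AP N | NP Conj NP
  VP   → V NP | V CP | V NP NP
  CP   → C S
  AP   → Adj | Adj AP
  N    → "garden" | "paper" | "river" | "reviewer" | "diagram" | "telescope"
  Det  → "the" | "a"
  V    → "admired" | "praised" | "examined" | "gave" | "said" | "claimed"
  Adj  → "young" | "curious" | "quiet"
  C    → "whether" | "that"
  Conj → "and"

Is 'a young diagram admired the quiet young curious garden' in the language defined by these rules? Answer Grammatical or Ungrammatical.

[S [NP [Det a] [AP [Adj young]] [N diagram]] [VP [V admired] [NP [Det the] [AP [Adj quiet] [AP [Adj young] [AP [Adj curious]]]] [N garden]]]]
The bracketing above is licensed at every node by one of the given productions, with S at the root.

Grammatical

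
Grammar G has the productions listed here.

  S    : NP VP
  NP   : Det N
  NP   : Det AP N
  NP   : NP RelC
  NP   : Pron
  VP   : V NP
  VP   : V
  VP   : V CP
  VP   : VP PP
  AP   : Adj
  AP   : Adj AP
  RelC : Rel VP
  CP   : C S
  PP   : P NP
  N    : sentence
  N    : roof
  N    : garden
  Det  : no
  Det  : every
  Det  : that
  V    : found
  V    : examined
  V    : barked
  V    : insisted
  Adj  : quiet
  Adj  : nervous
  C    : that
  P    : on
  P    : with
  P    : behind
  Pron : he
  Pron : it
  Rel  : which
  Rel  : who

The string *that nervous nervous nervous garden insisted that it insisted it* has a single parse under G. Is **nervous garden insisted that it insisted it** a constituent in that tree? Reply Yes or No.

[S [NP [Det that] [AP [Adj nervous] [AP [Adj nervous] [AP [Adj nervous]]]] [N garden]] [VP [V insisted] [CP [C that] [S [NP [Pron it]] [VP [V insisted] [NP [Pron it]]]]]]]
The smallest constituent containing 'nervous garden insisted that it insisted it' is the S spanning 'that nervous nervous nervous garden insisted that it insisted it'; no single node in the tree dominates exactly the given words.

No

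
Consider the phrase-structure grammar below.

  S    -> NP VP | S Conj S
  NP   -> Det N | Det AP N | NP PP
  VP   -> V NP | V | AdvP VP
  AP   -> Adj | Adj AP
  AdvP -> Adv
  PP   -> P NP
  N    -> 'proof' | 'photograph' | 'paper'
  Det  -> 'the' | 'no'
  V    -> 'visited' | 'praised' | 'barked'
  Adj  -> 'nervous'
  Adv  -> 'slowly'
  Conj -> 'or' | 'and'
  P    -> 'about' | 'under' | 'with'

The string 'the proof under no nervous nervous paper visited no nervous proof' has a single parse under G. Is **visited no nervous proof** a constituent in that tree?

[S [NP [NP [Det the] [N proof]] [PP [P under] [NP [Det no] [AP [Adj nervous] [AP [Adj nervous]]] [N paper]]]] [VP [V visited] [NP [Det no] [AP [Adj nervous]] [N proof]]]]
The words 'visited no nervous proof' are exhaustively dominated by a single VP node (built by VP → V NP), so they form a constituent.

Yes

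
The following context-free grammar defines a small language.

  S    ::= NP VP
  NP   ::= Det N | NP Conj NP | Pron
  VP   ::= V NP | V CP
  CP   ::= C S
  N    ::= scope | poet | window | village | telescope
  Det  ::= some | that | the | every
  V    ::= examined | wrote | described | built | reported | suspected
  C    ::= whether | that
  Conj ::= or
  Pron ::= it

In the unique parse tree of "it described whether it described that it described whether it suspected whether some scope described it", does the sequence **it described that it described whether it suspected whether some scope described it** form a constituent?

Yes

[S [NP [Pron it]] [VP [V described] [CP [C whether] [S [NP [Pron it]] [VP [V described] [CP [C that] [S [NP [Pron it]] [VP [V described] [CP [C whether] [S [NP [Pron it]] [VP [V suspected] [CP [C whether] [S [NP [Det some] [N scope]] [VP [V described] [NP [Pron it]]]]]]]]]]]]]]]]
The words 'it described that it described whether it suspected whether some scope described it' are exhaustively dominated by a single S node (built by S → NP VP), so they form a constituent.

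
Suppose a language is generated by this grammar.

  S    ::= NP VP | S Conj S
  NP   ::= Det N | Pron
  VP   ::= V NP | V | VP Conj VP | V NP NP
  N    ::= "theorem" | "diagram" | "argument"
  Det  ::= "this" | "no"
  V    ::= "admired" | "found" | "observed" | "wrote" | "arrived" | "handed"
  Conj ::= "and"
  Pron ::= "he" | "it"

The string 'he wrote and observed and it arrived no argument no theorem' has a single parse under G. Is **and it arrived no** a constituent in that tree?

No

[S [S [NP [Pron he]] [VP [VP [V wrote]] [Conj and] [VP [V observed]]]] [Conj and] [S [NP [Pron it]] [VP [V arrived] [NP [Det no] [N argument]] [NP [Det no] [N theorem]]]]]
The smallest constituent containing 'and it arrived no' is the S spanning 'he wrote and observed and it arrived no argument no theorem'; no single node in the tree dominates exactly the given words.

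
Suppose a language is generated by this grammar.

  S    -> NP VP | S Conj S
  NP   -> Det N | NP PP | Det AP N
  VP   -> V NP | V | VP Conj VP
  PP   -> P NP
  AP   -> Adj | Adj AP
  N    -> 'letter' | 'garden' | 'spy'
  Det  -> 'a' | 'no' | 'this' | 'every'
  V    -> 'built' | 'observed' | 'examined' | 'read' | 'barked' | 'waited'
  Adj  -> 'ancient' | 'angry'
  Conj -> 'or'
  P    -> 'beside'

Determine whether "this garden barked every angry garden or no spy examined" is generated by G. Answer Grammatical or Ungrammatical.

[S [S [NP [Det this] [N garden]] [VP [V barked] [NP [Det every] [AP [Adj angry]] [N garden]]]] [Conj or] [S [NP [Det no] [N spy]] [VP [V examined]]]]
Every word is introduced by a lexical rule and the phrasal rules combine the resulting categories into a single S.

Grammatical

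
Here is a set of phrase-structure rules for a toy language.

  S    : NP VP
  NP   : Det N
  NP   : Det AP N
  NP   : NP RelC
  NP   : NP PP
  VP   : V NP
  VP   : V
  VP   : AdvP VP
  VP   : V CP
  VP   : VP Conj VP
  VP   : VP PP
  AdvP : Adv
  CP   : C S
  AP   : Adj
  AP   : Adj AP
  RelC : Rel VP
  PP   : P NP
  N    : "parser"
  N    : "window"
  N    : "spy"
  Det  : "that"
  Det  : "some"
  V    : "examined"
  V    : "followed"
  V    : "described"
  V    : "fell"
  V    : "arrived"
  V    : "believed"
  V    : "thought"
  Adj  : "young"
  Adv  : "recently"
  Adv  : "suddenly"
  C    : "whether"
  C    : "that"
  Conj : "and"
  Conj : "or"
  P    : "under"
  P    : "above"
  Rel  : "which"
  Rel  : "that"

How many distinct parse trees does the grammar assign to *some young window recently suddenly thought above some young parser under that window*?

9

Two of the 9 distinct bracketings:
[S [NP [Det some] [AP [Adj young]] [N window]] [VP [AdvP [Adv recently]] [VP [AdvP [Adv suddenly]] [VP [VP [V thought]] [PP [P above] [NP [NP [Det some] [AP [Adj young]] [N parser]] [PP [P under] [NP [Det that] [N window]]]]]]]]]
[S [NP [Det some] [AP [Adj young]] [N window]] [VP [AdvP [Adv recently]] [VP [AdvP [Adv suddenly]] [VP [VP [VP [V thought]] [PP [P above] [NP [Det some] [AP [Adj young]] [N parser]]]] [PP [P under] [NP [Det that] [N window]]]]]]]
The difference turns on whether NP → NP PP is used at the relevant span, versus an alternative expansion of NP.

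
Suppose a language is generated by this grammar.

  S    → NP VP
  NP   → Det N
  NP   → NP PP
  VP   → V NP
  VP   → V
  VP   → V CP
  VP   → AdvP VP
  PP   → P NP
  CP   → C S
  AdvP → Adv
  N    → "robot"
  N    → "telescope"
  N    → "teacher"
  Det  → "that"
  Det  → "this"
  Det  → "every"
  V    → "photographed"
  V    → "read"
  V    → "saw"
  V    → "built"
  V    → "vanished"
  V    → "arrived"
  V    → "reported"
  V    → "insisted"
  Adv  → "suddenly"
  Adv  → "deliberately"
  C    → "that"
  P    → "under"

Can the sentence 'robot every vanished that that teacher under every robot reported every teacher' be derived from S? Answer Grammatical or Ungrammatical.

Ungrammatical

An N word can never sit immediately before a Det word in any string this grammar generates, so the substring 'robot every' rules out a derivation.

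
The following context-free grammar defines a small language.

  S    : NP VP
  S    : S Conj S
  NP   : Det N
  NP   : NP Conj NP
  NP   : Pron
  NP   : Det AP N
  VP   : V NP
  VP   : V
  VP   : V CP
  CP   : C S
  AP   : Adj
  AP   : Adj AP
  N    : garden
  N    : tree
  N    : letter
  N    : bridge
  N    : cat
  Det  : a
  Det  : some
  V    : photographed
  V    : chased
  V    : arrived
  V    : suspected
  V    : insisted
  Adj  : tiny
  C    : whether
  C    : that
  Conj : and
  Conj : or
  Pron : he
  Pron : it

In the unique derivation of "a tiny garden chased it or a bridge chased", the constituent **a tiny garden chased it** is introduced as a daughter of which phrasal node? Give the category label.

S

[S [S [NP [Det a] [AP [Adj tiny]] [N garden]] [VP [V chased] [NP [Pron it]]]] [Conj or] [S [NP [Det a] [N bridge]] [VP [V chased]]]]
The span 'a tiny garden chased it' is the S node built by S → NP VP.
Its mother is the S built by S → S Conj S.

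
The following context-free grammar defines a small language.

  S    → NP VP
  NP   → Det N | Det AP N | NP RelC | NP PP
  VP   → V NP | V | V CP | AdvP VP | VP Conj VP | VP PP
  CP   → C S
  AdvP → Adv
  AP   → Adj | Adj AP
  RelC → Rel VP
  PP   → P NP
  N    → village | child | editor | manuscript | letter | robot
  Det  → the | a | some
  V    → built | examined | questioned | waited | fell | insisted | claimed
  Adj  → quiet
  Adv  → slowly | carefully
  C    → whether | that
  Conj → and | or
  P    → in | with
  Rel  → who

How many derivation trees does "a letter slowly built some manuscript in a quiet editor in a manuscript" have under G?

9

Two of the 9 distinct bracketings:
[S [NP [Det a] [N letter]] [VP [AdvP [Adv slowly]] [VP [V built] [NP [NP [Det some] [N manuscript]] [PP [P in] [NP [NP [Det a] [AP [Adj quiet]] [N editor]] [PP [P in] [NP [Det a] [N manuscript]]]]]]]]]
[S [NP [Det a] [N letter]] [VP [AdvP [Adv slowly]] [VP [V built] [NP [NP [NP [Det some] [N manuscript]] [PP [P in] [NP [Det a] [AP [Adj quiet]] [N editor]]]] [PP [P in] [NP [Det a] [N manuscript]]]]]]]
The trees differ in how a recursive rule is bracketed over the same span.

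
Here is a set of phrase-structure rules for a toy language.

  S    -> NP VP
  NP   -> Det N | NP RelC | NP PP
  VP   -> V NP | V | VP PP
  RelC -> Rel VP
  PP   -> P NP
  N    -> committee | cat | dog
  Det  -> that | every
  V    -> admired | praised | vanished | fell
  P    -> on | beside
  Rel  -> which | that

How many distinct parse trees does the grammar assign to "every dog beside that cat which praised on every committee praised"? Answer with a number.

5

Two of the 5 distinct bracketings:
[S [NP [NP [NP [Det every] [N dog]] [PP [P beside] [NP [Det that] [N cat]]]] [RelC [Rel which] [VP [VP [V praised]] [PP [P on] [NP [Det every] [N committee]]]]]] [VP [V praised]]]
[S [NP [NP [Det every] [N dog]] [PP [P beside] [NP [NP [Det that] [N cat]] [RelC [Rel which] [VP [VP [V praised]] [PP [P on] [NP [Det every] [N committee]]]]]]]] [VP [V praised]]]
The trees differ in how a recursive rule is bracketed over the same span.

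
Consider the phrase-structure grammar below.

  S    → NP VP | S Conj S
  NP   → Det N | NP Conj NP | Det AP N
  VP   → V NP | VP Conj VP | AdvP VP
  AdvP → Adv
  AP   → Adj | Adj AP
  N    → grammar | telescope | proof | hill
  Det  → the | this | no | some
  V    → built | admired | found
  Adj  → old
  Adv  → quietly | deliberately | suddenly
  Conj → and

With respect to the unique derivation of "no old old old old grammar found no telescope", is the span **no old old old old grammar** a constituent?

Yes

[S [NP [Det no] [AP [Adj old] [AP [Adj old] [AP [Adj old] [AP [Adj old]]]]] [N grammar]] [VP [V found] [NP [Det no] [N telescope]]]]
The words 'no old old old old grammar' are exhaustively dominated by a single NP node (built by NP → Det AP N), so they form a constituent.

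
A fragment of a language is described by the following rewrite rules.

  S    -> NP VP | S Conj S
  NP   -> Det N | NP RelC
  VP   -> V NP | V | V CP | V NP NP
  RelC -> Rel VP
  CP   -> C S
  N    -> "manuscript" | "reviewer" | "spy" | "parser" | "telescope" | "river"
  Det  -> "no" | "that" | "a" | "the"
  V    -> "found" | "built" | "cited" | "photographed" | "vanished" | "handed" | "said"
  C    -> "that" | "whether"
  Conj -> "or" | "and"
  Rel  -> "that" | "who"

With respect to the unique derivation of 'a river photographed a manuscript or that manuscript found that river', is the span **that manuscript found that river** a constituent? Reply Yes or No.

[S [S [NP [Det a] [N river]] [VP [V photographed] [NP [Det a] [N manuscript]]]] [Conj or] [S [NP [Det that] [N manuscript]] [VP [V found] [NP [Det that] [N river]]]]]
The words 'that manuscript found that river' are exhaustively dominated by a single S node (built by S → NP VP), so they form a constituent.

Yes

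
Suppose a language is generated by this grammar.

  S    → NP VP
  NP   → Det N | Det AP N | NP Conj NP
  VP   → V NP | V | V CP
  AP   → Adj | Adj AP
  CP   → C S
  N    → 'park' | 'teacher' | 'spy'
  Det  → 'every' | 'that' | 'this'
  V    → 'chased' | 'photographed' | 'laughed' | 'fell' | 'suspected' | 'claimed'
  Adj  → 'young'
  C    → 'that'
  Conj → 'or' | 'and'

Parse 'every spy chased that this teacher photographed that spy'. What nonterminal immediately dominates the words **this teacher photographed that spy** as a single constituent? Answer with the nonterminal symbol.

S
  NP
    Det: every
    N: spy
  VP
    V: chased
    CP
      C: that
      S
        NP
          Det: this
          N: teacher
        VP
          V: photographed
          NP
            Det: that
            N: spy
The span 'this teacher photographed that spy' is the S node built by S → NP VP.

S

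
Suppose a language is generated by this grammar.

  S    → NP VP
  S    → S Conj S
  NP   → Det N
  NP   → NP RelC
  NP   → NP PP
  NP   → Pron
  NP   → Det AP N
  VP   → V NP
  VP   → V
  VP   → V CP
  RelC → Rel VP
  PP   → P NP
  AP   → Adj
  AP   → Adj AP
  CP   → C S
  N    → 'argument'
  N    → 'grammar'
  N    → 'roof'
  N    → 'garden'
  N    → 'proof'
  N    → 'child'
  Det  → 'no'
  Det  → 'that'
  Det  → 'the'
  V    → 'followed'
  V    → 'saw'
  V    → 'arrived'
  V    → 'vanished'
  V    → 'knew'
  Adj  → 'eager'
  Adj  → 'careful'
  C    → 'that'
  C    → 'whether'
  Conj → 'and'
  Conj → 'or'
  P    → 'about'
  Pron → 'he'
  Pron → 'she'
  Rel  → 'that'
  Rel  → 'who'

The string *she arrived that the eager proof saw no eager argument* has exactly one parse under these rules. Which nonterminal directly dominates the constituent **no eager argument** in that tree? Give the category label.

VP

[S [NP [Pron she]] [VP [V arrived] [CP [C that] [S [NP [Det the] [AP [Adj eager]] [N proof]] [VP [V saw] [NP [Det no] [AP [Adj eager]] [N argument]]]]]]]
The span 'no eager argument' is the NP node built by NP → Det AP N.
Its mother is the VP built by VP → V NP.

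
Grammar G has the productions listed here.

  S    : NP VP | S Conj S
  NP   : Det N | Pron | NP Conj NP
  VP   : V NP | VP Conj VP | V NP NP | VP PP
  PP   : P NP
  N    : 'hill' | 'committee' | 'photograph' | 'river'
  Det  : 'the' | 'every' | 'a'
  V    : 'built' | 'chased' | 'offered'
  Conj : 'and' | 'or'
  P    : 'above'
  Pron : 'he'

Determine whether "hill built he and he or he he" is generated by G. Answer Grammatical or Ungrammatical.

Ungrammatical

For S → NP VP, no prefix of the string parses as an NP. The alternative S rule S → S Conj S likewise has no satisfying split.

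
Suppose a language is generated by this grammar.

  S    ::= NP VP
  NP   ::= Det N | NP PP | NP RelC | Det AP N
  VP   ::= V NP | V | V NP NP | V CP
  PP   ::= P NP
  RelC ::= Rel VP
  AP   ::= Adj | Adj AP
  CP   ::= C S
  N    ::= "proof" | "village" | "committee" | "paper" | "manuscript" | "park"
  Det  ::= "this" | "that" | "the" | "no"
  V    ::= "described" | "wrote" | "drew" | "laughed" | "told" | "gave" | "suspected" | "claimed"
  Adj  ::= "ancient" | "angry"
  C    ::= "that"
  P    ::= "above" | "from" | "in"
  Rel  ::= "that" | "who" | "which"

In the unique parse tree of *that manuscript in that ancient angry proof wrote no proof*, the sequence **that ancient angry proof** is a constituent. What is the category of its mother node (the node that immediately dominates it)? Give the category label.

[S [NP [NP [Det that] [N manuscript]] [PP [P in] [NP [Det that] [AP [Adj ancient] [AP [Adj angry]]] [N proof]]]] [VP [V wrote] [NP [Det no] [N proof]]]]
The span 'that ancient angry proof' is the NP node built by NP → Det AP N.
Its mother is the PP built by PP → P NP.

PP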